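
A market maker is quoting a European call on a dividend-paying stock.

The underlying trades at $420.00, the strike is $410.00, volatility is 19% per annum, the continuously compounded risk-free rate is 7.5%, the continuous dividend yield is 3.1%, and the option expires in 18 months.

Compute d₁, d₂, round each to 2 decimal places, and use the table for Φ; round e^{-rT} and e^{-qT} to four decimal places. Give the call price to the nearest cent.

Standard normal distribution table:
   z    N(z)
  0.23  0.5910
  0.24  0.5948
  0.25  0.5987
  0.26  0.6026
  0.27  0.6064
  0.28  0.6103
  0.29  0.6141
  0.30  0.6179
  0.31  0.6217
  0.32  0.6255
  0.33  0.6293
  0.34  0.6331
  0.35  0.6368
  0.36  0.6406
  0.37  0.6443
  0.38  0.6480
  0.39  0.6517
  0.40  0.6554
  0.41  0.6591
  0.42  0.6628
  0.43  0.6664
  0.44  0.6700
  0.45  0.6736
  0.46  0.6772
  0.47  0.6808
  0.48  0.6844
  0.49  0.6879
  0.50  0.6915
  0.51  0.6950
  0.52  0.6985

$55.07

T = 1.5;  σ√T = 0.2327
d₁ = [ln(420/410) + (0.075 − 0.031 + 0.19²/2)·1.5] / 0.2327 = [0.0241 + 0.0931] / 0.2327 = 0.5035 which rounds to 0.50
d₂ = d₁ − σ√T = 0.5035 − 0.2327 = 0.2708 which rounds to 0.27
e^(−qT) = e^(−0.031·1.5) = 0.9546;  e^(−rT) = e^(−0.075·1.5) = 0.8936
C = 420·0.9546·N(0.50) − 410·0.8936·N(0.27) = 420·0.9546·0.6915 − 410·0.8936·0.6064 = 277.2445 − 222.1704 = 55.0741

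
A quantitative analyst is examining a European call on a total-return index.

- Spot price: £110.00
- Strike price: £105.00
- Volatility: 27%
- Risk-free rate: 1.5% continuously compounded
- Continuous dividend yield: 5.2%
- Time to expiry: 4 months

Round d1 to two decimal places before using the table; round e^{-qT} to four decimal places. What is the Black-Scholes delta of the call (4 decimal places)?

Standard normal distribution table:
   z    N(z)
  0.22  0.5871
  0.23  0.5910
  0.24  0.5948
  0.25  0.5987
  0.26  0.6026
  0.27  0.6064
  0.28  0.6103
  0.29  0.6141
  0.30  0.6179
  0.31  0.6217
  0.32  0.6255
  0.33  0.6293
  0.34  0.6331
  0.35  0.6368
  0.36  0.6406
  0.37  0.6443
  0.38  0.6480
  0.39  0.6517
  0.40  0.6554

0.6073

T = 0.3333;  σ√T = 0.1559
d₁ = [ln(110/105) + (0.015 − 0.052 + 0.27²/2)·0.3333] / 0.1559 = [0.0465 − 0.0002] / 0.1559 = 0.2972 which rounds to 0.30
N(d₁) = N(0.30) = 0.6179
Δ_call = e^(−qT)·N(d₁) = 0.9828·0.6179 = 0.6073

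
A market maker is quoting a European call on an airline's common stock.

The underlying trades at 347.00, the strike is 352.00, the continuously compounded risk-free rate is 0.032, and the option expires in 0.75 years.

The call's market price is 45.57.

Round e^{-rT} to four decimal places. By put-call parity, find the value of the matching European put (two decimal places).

42.23

e^(−rT) = e^(−0.032·0.75) = 0.9763
Put-call parity: C − P = S − K·e^(−rT) = 347 − 352·0.9763 = 347 − 343.6576 = 3.3424
P = C − (C − P) = 45.57 − (3.3424) = 42.2276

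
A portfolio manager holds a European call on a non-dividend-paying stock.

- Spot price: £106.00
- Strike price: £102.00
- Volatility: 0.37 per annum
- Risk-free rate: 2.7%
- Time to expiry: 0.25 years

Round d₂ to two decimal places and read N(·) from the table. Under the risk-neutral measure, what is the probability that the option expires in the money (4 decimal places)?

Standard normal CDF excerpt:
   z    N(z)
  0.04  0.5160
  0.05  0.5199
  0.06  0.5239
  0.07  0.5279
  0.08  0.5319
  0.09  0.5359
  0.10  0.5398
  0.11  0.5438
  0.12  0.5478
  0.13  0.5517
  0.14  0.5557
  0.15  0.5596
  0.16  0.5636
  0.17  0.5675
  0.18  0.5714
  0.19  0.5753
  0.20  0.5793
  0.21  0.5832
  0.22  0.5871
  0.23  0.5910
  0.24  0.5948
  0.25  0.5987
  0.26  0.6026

0.5596

σ√T = 0.37 × 0.5000 = 0.1850
ln(S/K) + (r + σ²/2)T = ln(106/102) + (0.027 + 0.37²/2)·0.25 = 0.0385 + 0.0239 = 0.0623
d₁ = 0.0623 / 0.1850 = 0.3369 which rounds to 0.34
d₂ = d₁ − σ√T = 0.3369 − 0.1850 = 0.1519 which rounds to 0.15
Pr(exercise) under Q = N(d₂) = 0.5596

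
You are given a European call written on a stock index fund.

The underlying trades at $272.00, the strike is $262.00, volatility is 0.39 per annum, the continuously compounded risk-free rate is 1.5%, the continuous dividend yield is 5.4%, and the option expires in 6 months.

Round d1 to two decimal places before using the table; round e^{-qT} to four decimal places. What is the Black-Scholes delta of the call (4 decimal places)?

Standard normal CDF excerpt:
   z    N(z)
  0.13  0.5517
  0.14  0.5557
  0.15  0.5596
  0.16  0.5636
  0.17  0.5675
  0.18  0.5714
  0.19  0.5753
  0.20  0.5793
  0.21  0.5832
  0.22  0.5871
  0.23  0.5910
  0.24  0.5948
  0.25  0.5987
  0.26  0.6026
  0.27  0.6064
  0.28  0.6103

σ√T = 0.39·√0.5 = 0.2758
ln(S/K) + (r − q + σ²/2)T = ln(272/262) + (0.015 − 0.054 + 0.39²/2)·0.5 = 0.0375 + 0.0185 = 0.0560
d₁ = 0.0560 / 0.2758 = 0.2030 ⇒ 0.20
N(d₁) = N(0.20) = 0.5793
Δ_call = exp(−qT)·N(d₁) = 0.9734·0.5793 = 0.5639

0.5639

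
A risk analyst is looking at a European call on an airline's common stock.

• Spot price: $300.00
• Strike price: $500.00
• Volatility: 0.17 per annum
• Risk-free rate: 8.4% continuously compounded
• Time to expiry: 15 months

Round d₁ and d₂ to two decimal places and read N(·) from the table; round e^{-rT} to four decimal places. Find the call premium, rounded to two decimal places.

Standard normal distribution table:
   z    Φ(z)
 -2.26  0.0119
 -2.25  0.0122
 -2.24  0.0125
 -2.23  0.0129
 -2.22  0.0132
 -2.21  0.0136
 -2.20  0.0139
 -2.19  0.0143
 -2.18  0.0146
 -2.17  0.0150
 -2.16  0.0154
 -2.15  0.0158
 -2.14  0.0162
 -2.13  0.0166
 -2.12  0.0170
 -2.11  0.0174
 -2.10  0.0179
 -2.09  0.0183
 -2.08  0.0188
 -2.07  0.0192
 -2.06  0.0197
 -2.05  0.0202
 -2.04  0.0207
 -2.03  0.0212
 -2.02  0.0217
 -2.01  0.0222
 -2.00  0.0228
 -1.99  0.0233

T = 1.25;  σ√T = 0.1901
d₁ = [ln(300/500) + (0.084 + ½·0.17²)·1.25] / (σ√T) = (-0.5108 + 0.1231) / 0.1901 = -2.0402 which rounds to -2.04
d₂ = -2.0402 − 0.1901 = -2.2302 which rounds to -2.23
e^(−rT) = e^(−0.084·1.25) = 0.9003
C = 300·N(-2.04) − 500·0.9003·N(-2.23) = 300·0.0207 − 500·0.9003·0.0129 = 6.2100 − 5.8069 = 0.4031

$0.40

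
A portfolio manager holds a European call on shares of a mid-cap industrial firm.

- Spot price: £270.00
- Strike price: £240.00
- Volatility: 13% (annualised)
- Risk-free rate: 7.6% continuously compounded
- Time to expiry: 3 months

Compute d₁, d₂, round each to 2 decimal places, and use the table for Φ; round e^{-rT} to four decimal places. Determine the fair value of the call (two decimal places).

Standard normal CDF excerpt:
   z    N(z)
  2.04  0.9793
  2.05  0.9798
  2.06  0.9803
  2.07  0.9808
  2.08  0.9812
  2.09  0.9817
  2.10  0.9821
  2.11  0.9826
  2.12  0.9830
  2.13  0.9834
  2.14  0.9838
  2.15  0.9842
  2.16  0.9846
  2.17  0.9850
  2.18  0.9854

£34.66

σ√T = 0.13 × 0.5000 = 0.0650
d₁ = [ln(270/240) + (0.076 + ½·0.13²)·0.25] / (σ√T) = (0.1178 + 0.0211) / 0.0650 = 2.1369 ≈ 2.14
d₂ = 2.1369 − 0.0650 = 2.0719 ≈ 2.07
exp(−rT) = exp(−0.076·0.25) = 0.9812
N(d₁) = N(2.14) = 0.9838;  N(d₂) = N(2.07) = 0.9808
C = 270·0.9838 − 240·0.9812·0.9808 = 265.6260 − 230.9666 = 34.6594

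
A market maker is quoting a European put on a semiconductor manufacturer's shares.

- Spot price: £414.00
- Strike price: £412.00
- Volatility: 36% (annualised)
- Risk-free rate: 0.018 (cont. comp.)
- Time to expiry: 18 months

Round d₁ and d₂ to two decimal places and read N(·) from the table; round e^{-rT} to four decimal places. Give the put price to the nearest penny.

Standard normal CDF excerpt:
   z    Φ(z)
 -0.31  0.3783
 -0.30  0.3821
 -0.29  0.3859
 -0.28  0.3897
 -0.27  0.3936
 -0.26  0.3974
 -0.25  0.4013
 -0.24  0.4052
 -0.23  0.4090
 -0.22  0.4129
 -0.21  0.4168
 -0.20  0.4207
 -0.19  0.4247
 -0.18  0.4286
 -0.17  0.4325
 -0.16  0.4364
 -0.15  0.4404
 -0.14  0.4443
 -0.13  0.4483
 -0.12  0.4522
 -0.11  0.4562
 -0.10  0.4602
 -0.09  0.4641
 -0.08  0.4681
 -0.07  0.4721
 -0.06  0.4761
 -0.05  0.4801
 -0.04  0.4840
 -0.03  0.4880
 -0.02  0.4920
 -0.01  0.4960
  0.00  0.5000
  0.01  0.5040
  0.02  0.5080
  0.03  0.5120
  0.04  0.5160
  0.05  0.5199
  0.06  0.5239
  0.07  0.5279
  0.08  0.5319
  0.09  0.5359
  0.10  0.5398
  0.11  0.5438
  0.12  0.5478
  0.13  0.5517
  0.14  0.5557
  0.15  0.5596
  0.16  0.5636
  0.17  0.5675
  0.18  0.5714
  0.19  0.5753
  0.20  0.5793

σ√T = 0.36·√1.5 = 0.4409
ln(S/K) + (r + σ²/2)T = ln(414/412) + (0.018 + 0.36²/2)·1.5 = 0.0048 + 0.1242 = 0.1290
d₁ = 0.1290 / 0.4409 = 0.2927 ≈ 0.29
d₂ = d₁ − σ√T = 0.2927 − 0.4409 = -0.1482 ≈ -0.15
e^(−rT) = e^(−0.018·1.5) = 0.9734
N(−d₂) = N(0.15) = 0.5596;  N(−d₁) = N(-0.29) = 0.3859
P = 412·0.9734·0.5596 − 414·0.3859 = 224.4224 − 159.7626 = 64.6598

£64.66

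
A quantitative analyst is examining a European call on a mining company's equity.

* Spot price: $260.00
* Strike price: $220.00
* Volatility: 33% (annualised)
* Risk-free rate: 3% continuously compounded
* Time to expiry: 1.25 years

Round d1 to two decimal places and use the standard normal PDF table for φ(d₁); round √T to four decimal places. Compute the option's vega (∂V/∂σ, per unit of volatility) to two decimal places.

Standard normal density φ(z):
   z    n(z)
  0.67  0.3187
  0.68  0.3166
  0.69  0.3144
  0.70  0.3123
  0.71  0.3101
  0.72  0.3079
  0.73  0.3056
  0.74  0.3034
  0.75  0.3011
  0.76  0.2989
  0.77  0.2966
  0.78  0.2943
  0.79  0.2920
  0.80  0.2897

T = 1.25;  σ√T = 0.3690
ln(S/K) + (r + σ²/2)T = ln(260/220) + (0.03 + 0.33²/2)·1.25 = 0.1671 + 0.1056 = 0.2726
d₁ = 0.2726 / 0.3690 = 0.7389 which rounds to 0.74
√T = √1.25 = 1.1180
φ(d₁) = φ(0.74) = 0.3034
vega = S·φ(d₁)·√T = 260·0.3034·1.1180 = 88.1923

88.19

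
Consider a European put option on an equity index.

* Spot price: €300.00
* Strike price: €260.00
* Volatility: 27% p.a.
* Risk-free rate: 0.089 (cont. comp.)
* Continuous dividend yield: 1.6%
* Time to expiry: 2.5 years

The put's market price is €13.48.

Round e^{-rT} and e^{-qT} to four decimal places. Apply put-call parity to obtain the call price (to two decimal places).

exp(−qT) = exp(−0.016·2.5) = 0.9608;  exp(−rT) = exp(−0.089·2.5) = 0.8005
Put-call parity: C − P = S·e^(−qT) − K·e^(−rT) = 300·0.9608 − 260·0.8005 = 288.2400 − 208.1300 = 80.1100
C = P + (C − P) = 13.48 + (80.1100) = 93.5900

€93.59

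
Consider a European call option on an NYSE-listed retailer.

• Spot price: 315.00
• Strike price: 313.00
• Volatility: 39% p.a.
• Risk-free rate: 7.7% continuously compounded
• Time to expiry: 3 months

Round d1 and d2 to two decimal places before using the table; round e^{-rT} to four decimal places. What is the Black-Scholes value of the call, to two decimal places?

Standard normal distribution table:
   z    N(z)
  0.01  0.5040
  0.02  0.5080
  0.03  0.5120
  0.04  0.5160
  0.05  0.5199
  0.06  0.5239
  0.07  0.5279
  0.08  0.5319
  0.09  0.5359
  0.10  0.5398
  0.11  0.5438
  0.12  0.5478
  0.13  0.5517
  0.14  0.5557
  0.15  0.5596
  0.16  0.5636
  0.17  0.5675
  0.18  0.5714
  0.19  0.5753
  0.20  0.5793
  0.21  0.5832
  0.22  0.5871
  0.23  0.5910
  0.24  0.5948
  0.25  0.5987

T = 0.25;  σ√T = 0.1950
d₁ = [ln(315/313) + (0.077 + 0.39²/2)·0.25] / 0.1950 = [0.0064 + 0.0383] / 0.1950 = 0.2289 → 0.23
d₂ = d₁ − σ√T = 0.2289 − 0.1950 = 0.0339 → 0.03
exp(−rT) = exp(−0.077·0.25) = 0.9809
N(d₁) = N(0.23) = 0.5910;  N(d₂) = N(0.03) = 0.5120
C = 315·0.5910 − 313·0.9809·0.5120 = 186.1650 − 157.1951 = 28.9699

28.97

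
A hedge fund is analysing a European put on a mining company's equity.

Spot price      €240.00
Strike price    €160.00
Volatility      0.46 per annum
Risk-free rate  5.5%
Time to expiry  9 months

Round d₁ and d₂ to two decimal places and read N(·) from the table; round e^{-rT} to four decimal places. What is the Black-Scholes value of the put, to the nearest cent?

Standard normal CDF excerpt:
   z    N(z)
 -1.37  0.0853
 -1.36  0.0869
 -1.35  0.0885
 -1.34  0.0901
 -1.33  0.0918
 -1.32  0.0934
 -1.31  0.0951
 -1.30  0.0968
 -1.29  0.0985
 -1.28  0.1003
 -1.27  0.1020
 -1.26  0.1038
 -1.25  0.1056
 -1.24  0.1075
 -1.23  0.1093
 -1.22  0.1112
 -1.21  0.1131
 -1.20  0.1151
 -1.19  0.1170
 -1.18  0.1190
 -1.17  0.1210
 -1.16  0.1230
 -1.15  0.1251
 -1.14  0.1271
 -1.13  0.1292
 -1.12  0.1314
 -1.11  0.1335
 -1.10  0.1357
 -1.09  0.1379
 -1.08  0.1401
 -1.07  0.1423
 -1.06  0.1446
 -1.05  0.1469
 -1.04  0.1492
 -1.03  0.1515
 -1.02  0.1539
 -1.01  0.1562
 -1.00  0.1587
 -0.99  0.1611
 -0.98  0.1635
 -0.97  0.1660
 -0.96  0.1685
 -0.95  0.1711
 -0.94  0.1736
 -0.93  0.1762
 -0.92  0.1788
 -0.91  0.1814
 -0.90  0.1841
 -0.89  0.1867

σ√T = 0.46·√0.75 = 0.3984
ln(S/K) + (r + σ²/2)T = ln(240/160) + (0.055 + 0.46²/2)·0.75 = 0.4055 + 0.1206 = 0.5261
d₁ = 0.5261 / 0.3984 = 1.3205 ≈ 1.32
d₂ = d₁ − σ√T = 1.3205 − 0.3984 = 0.9222 ≈ 0.92
e^(−rT) = e^(−0.055·0.75) = 0.9596
P = 160·0.9596·N(-0.92) − 240·N(-1.32) = 160·0.9596·0.1788 − 240·0.0934 = 27.4522 − 22.4160 = 5.0362

€5.04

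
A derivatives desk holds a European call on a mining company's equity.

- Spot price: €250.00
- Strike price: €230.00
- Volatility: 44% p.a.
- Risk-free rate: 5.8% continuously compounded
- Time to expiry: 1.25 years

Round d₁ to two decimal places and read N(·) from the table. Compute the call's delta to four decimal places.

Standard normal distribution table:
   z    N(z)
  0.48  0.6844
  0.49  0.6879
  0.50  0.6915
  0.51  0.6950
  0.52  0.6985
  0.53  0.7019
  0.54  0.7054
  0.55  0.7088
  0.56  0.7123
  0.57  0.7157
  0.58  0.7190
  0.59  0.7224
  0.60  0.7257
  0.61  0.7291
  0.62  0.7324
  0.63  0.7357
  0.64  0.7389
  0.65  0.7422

σ√T = 0.44 × 1.1180 = 0.4919
d₁ = [ln(250/230) + (0.058 + 0.44²/2)·1.25] / 0.4919 = [0.0834 + 0.1935] / 0.4919 = 0.5628 → 0.56
N(d₁) = N(0.56) = 0.7123
Δ_call = N(d₁) = 0.7123

0.7123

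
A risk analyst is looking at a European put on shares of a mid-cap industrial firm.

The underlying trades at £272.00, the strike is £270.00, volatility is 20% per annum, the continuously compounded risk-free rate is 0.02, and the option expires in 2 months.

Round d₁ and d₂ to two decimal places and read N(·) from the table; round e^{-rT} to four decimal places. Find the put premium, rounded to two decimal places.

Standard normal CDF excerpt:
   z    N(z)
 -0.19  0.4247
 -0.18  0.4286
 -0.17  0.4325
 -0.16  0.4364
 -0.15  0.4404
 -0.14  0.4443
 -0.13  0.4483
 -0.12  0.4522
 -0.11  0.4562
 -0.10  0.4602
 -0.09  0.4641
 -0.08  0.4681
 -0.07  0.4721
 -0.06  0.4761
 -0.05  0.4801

£7.25

σ√T = 0.2·√0.1667 = 0.0816
d₁ = [ln(272/270) + (0.02 + ½·0.2²)·0.1667] / (σ√T) = (0.0074 + 0.0067) / 0.0816 = 0.1720 → 0.17
d₂ = 0.1720 − 0.0816 = 0.0904 → 0.09
exp(−rT) = exp(−0.02·0.1667) = 0.9967
N(−d₂) = N(-0.09) = 0.4641;  N(−d₁) = N(-0.17) = 0.4325
P = 270·0.9967·0.4641 − 272·0.4325 = 124.8935 − 117.6400 = 7.2535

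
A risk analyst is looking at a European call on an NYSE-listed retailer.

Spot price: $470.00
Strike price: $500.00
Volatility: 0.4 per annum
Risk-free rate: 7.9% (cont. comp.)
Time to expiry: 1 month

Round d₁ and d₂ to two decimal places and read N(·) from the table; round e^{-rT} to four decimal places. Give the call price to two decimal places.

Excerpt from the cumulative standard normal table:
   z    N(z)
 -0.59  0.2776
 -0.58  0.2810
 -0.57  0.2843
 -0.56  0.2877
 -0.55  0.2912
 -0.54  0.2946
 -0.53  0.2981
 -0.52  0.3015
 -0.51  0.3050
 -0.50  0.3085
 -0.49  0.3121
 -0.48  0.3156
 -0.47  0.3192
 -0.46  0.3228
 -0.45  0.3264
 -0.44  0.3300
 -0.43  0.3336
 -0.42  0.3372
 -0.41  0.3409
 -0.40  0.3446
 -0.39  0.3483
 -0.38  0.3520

$12.16

σ√T = 0.4·√0.08333 = 0.1155
d₁ = [ln(470/500) + (0.079 + 0.4²/2)·0.08333] / 0.1155 = [-0.0619 + 0.0133] / 0.1155 = -0.4211 → -0.42
d₂ = d₁ − σ√T = -0.4211 − 0.1155 = -0.5366 → -0.54
exp(−rT) = exp(−0.079·0.08333) = 0.9934
N(d₁) = N(-0.42) = 0.3372;  N(d₂) = N(-0.54) = 0.2946
C = 470·0.3372 − 500·0.9934·0.2946 = 158.4840 − 146.3278 = 12.1562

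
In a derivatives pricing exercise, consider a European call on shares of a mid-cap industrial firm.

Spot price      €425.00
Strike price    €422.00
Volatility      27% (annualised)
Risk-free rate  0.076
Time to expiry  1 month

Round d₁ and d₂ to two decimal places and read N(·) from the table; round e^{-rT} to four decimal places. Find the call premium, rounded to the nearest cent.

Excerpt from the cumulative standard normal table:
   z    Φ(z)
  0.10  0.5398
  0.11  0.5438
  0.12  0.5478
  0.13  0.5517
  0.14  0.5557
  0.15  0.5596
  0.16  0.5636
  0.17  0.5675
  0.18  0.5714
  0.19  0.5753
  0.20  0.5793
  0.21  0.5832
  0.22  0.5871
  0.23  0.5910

σ√T = 0.27 × 0.2887 = 0.0779
d₁ = [ln(425/422) + (0.076 + 0.27²/2)·0.08333] / 0.0779 = [0.0071 + 0.0094] / 0.0779 = 0.2111 → 0.21
d₂ = d₁ − σ√T = 0.2111 − 0.0779 = 0.1332 → 0.13
e^(−rT) = e^(−0.076·0.08333) = 0.9937
N(d₁) = N(0.21) = 0.5832;  N(d₂) = N(0.13) = 0.5517
C = 425·0.5832 − 422·0.9937·0.5517 = 247.8600 − 231.3507 = 16.5093

€16.51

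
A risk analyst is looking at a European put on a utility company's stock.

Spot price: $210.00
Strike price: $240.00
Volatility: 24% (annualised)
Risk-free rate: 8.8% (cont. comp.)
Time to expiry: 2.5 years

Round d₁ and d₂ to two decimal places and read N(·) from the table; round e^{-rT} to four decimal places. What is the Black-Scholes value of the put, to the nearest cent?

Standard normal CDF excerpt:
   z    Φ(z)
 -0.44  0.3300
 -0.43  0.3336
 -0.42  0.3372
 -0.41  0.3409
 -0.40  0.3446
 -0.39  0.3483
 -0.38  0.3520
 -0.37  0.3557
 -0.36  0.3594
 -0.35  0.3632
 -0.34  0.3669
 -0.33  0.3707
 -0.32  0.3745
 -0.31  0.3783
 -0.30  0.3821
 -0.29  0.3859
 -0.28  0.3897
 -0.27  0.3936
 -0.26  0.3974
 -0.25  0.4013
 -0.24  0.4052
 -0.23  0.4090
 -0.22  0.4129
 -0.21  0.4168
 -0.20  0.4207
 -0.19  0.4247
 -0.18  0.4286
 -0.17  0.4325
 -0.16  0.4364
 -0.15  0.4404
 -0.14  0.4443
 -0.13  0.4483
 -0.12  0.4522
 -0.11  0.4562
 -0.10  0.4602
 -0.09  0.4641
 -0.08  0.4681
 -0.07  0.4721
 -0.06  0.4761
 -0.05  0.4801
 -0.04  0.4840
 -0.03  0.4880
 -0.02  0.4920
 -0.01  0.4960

σ√T = 0.24 × 1.5811 = 0.3795
d₁ = [ln(210/240) + (0.088 + 0.24²/2)·2.5] / 0.3795 = [-0.1335 + 0.2920] / 0.3795 = 0.4176 → 0.42
d₂ = d₁ − σ√T = 0.4176 − 0.3795 = 0.0381 → 0.04
exp(−rT) = exp(−0.088·2.5) = 0.8025
N(−d₂) = N(-0.04) = 0.4840;  N(−d₁) = N(-0.42) = 0.3372
P = 240·0.8025·0.4840 − 210·0.3372 = 93.2184 − 70.8120 = 22.4064

$22.41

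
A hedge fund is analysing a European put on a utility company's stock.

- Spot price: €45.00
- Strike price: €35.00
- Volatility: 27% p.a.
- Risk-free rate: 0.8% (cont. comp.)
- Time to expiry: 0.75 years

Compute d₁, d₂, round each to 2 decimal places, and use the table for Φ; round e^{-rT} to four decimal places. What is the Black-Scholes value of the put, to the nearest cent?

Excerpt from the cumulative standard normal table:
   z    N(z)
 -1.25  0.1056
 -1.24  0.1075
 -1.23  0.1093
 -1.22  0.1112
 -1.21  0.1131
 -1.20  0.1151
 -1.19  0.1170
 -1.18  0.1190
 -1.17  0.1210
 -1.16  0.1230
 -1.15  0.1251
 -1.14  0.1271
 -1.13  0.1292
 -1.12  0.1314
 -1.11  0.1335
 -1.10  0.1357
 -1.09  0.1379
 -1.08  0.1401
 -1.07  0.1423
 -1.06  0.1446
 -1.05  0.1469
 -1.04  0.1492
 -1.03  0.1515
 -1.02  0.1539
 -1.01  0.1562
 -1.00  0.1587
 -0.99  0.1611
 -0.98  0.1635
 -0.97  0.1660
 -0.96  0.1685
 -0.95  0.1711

€0.68

σ√T = 0.27·√0.75 = 0.2338
d₁ = [ln(45/35) + (0.008 + 0.27²/2)·0.75] / 0.2338 = [0.2513 + 0.0333] / 0.2338 = 1.2174 ⇒ 1.22
d₂ = d₁ − σ√T = 1.2174 − 0.2338 = 0.9835 ⇒ 0.98
exp(−rT) = exp(−0.008·0.75) = 0.9940
N(−d₂) = N(-0.98) = 0.1635;  N(−d₁) = N(-1.22) = 0.1112
P = 35·0.9940·0.1635 − 45·0.1112 = 5.6882 − 5.0040 = 0.6842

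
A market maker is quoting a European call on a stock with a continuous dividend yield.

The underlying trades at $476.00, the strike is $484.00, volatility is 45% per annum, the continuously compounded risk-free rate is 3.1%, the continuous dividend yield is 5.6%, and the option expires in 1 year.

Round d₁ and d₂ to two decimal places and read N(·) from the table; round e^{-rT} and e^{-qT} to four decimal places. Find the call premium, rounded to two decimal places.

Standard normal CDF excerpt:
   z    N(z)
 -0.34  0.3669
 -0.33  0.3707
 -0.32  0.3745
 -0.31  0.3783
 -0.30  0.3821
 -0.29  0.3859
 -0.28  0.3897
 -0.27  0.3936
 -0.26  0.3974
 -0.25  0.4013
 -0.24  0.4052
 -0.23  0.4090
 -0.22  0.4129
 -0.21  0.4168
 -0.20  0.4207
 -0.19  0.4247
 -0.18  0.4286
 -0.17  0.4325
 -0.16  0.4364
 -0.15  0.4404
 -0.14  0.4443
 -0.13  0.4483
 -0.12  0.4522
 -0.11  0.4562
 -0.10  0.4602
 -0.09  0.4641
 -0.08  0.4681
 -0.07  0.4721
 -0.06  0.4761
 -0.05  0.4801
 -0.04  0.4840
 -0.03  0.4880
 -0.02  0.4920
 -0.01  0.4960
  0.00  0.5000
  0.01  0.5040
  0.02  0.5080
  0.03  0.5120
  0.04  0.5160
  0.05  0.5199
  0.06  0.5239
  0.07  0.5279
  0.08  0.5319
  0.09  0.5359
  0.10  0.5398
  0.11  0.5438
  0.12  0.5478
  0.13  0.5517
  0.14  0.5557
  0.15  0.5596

σ√T = 0.45·√1 = 0.4500
d₁ = [ln(476/484) + (0.031 − 0.056 + ½·0.45²)·1] / (σ√T) = (-0.0167 + 0.0763) / 0.4500 = 0.1324 → 0.13
d₂ = 0.1324 − 0.4500 = -0.3176 → -0.32
exp(−qT) = exp(−0.056·1) = 0.9455;  exp(−rT) = exp(−0.031·1) = 0.9695
N(d₁) = N(0.13) = 0.5517;  N(d₂) = N(-0.32) = 0.3745
C = 476·0.9455·0.5517 − 484·0.9695·0.3745 = 248.2970 − 175.7296 = 72.5674

$72.57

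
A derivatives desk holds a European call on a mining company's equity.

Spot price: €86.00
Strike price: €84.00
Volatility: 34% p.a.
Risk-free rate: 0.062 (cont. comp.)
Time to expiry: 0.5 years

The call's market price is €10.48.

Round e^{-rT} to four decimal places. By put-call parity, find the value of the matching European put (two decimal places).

€5.92

exp(−rT) = exp(−0.062·0.5) = 0.9695
Put-call parity: C − P = S − K·e^(−rT) = 86 − 84·0.9695 = 86 − 81.4380 = 4.5620
P = C − (C − P) = 10.48 − (4.5620) = 5.9180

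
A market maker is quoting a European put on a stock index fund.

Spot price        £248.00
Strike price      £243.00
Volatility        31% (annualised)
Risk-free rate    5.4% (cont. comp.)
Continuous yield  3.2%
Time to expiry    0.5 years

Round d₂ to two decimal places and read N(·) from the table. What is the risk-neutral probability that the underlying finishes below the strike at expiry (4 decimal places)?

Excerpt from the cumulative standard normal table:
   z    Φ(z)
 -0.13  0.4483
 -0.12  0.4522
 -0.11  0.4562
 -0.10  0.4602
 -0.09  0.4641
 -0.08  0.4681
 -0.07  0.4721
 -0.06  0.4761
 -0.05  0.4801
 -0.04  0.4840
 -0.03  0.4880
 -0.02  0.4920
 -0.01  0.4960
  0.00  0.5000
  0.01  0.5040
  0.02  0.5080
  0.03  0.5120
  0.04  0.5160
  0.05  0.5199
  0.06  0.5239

σ√T = 0.31 × 0.7071 = 0.2192
d₁ = [ln(248/243) + (0.054 − 0.032 + 0.31²/2)·0.5] / 0.2192 = [0.0204 + 0.0350] / 0.2192 = 0.2527 which rounds to 0.25
d₂ = d₁ − σ√T = 0.2527 − 0.2192 = 0.0335 which rounds to 0.03
Pr(exercise) under Q = N(−d₂) = N(-0.03) = 0.4880

0.4880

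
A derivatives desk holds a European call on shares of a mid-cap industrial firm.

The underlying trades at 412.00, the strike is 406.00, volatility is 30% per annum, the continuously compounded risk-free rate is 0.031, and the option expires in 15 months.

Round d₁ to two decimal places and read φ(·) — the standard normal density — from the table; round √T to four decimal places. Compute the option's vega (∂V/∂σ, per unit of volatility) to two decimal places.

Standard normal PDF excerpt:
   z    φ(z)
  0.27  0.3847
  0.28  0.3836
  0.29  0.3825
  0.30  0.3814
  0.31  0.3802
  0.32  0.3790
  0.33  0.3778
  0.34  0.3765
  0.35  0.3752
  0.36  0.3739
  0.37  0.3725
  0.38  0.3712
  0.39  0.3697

174.02

σ√T = 0.3 × 1.1180 = 0.3354
ln(S/K) + (r + σ²/2)T = ln(412/406) + (0.031 + 0.3²/2)·1.25 = 0.0147 + 0.0950 = 0.1097
d₁ = 0.1097 / 0.3354 = 0.3270 ⇒ 0.33
√T = √1.25 = 1.1180
φ(d₁) = φ(0.33) = 0.3778
vega = S·φ(d₁)·√T = 412·0.3778·1.1180 = 174.0207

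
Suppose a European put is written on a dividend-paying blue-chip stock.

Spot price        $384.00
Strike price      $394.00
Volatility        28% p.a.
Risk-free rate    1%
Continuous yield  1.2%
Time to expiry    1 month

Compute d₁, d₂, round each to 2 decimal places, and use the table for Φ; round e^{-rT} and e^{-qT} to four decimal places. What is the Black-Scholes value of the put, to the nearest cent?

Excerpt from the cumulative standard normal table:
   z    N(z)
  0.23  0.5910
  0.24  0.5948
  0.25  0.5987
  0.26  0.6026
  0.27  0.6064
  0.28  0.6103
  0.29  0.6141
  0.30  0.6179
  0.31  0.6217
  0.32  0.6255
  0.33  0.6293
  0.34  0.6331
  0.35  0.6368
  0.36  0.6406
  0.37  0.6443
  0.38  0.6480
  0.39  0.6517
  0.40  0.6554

$18.07

T = 0.08333;  σ√T = 0.0808
d₁ = [ln(384/394) + (0.01 − 0.012 + ½·0.28²)·0.08333] / (σ√T) = (-0.0257 + 0.0031) / 0.0808 = -0.2797 → -0.28
d₂ = -0.2797 − 0.0808 = -0.3605 → -0.36
exp(−qT) = exp(−0.012·0.08333) = 0.9990;  exp(−rT) = exp(−0.01·0.08333) = 0.9992
N(−d₂) = N(0.36) = 0.6406;  N(−d₁) = N(0.28) = 0.6103
P = 394·0.9992·0.6406 − 384·0.9990·0.6103 = 252.1945 − 234.1208 = 18.0736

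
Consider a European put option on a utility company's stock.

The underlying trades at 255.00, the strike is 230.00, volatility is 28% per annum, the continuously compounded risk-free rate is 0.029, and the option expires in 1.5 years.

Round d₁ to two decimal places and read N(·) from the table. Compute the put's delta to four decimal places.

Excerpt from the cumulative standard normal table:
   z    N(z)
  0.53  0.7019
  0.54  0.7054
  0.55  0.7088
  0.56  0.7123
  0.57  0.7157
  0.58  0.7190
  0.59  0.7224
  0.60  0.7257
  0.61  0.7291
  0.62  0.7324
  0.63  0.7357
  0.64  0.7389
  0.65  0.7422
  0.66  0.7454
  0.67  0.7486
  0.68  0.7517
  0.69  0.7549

-0.2743

σ√T = 0.28 × 1.2247 = 0.3429
d₁ = [ln(255/230) + (0.029 + 0.28²/2)·1.5] / 0.3429 = [0.1032 + 0.1023] / 0.3429 = 0.5992 which rounds to 0.60
N(d₁) = N(0.60) = 0.7257
Δ_put = N(d₁) − 1 = 0.7257 − 1 = -0.2743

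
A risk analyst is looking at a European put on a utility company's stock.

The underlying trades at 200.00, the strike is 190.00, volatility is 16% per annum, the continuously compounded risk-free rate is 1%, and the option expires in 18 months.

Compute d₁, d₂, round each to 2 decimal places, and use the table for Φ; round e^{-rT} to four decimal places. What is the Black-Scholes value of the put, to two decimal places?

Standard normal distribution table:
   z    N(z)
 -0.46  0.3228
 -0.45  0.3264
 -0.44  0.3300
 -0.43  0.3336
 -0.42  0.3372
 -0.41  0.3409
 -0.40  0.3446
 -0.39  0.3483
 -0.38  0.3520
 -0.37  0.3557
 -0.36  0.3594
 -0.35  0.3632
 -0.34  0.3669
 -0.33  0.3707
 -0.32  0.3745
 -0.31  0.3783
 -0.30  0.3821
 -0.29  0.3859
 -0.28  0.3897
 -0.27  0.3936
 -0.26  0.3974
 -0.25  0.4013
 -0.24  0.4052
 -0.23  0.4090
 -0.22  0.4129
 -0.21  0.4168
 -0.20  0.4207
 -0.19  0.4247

σ√T = 0.16 × 1.2247 = 0.1960
d₁ = [ln(200/190) + (0.01 + 0.16²/2)·1.5] / 0.1960 = [0.0513 + 0.0342] / 0.1960 = 0.4363 → 0.44
d₂ = d₁ − σ√T = 0.4363 − 0.1960 = 0.2403 → 0.24
exp(−rT) = exp(−0.01·1.5) = 0.9851
N(−d₂) = N(-0.24) = 0.4052;  N(−d₁) = N(-0.44) = 0.3300
P = 190·0.9851·0.4052 − 200·0.3300 = 75.8409 − 66.0000 = 9.8409

9.84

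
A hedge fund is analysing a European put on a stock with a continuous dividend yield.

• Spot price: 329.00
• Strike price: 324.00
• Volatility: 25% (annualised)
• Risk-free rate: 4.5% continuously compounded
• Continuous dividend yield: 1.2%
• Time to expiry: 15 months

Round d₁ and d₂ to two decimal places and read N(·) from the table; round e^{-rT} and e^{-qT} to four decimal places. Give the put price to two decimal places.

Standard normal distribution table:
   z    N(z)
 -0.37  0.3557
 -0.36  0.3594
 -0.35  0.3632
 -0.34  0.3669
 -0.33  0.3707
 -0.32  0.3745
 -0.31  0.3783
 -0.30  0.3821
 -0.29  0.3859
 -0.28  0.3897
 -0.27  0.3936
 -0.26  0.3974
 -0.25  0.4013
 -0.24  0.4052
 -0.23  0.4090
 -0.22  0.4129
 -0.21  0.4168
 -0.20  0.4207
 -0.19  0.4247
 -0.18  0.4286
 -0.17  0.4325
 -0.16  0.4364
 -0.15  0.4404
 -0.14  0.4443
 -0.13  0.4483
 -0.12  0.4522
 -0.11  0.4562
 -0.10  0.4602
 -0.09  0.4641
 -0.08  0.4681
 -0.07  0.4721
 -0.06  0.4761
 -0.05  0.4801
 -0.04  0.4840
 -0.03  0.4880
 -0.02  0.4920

26.91

σ√T = 0.25 × 1.1180 = 0.2795
ln(S/K) + (r − q + σ²/2)T = ln(329/324) + (0.045 − 0.012 + 0.25²/2)·1.25 = 0.0153 + 0.0803 = 0.0956
d₁ = 0.0956 / 0.2795 = 0.3421 ⇒ 0.34
d₂ = d₁ − σ√T = 0.3421 − 0.2795 = 0.0626 ⇒ 0.06
e^(−qT) = e^(−0.012·1.25) = 0.9851;  e^(−rT) = e^(−0.045·1.25) = 0.9453
N(−d₂) = N(-0.06) = 0.4761;  N(−d₁) = N(-0.34) = 0.3669
P = 324·0.9453·0.4761 − 329·0.9851·0.3669 = 145.8186 − 118.9115 = 26.9071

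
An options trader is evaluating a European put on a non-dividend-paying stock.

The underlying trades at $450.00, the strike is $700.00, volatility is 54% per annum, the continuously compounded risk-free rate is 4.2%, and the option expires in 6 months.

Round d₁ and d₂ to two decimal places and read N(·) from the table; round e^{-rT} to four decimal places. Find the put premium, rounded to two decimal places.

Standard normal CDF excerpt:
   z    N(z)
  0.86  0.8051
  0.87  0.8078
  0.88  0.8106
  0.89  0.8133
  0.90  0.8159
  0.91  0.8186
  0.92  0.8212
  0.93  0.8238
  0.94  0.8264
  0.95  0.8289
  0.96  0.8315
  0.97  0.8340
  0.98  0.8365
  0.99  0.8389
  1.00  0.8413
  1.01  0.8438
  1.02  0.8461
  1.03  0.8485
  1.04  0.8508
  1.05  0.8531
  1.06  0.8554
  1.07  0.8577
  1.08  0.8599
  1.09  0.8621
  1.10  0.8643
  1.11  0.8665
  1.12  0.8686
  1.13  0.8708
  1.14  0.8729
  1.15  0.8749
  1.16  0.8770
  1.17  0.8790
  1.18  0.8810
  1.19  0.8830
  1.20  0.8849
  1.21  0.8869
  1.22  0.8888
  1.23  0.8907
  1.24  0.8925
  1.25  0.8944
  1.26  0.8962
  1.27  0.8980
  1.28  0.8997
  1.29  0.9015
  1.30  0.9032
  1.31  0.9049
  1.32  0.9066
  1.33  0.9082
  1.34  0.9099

$249.55

σ√T = 0.54·√0.5 = 0.3818
d₁ = [ln(450/700) + (0.042 + ½·0.54²)·0.5] / (σ√T) = (-0.4418 + 0.0939) / 0.3818 = -0.9112 → -0.91
d₂ = -0.9112 − 0.3818 = -1.2930 → -1.29
e^(−rT) = e^(−0.042·0.5) = 0.9792
P = 700·0.9792·N(1.29) − 450·N(0.91) = 700·0.9792·0.9015 − 450·0.8186 = 617.9242 − 368.3700 = 249.5542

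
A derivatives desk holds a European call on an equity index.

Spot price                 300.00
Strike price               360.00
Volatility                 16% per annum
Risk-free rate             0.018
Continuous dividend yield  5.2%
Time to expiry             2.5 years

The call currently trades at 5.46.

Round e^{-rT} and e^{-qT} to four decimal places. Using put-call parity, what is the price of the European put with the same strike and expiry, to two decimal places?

exp(−qT) = exp(−0.052·2.5) = 0.8781;  exp(−rT) = exp(−0.018·2.5) = 0.9560
Put-call parity: C − P = S·e^(−qT) − K·e^(−rT) = 300·0.8781 − 360·0.9560 = 263.4300 − 344.1600 = -80.7300
P = C − (C − P) = 5.46 − (-80.7300) = 86.1900

86.19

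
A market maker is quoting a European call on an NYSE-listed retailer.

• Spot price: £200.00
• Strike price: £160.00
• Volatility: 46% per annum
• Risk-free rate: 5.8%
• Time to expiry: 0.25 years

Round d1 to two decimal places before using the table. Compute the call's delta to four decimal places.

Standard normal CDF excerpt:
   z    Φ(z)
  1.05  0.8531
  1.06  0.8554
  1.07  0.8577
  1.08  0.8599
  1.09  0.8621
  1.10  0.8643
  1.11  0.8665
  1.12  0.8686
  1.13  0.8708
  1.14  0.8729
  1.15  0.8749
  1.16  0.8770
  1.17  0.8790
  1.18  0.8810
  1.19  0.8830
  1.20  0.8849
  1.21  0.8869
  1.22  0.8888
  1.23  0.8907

0.8749

σ√T = 0.46·√0.25 = 0.2300
d₁ = [ln(200/160) + (0.058 + ½·0.46²)·0.25] / (σ√T) = (0.2231 + 0.0410) / 0.2300 = 1.1482 ⇒ 1.15
N(d₁) = N(1.15) = 0.8749
Δ_call = N(d₁) = 0.8749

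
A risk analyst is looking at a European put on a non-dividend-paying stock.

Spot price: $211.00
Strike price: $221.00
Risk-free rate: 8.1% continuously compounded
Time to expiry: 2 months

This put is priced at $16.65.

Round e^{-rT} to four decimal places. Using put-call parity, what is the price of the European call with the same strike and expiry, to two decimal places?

$9.61

exp(−rT) = exp(−0.081·0.1667) = 0.9866
Put-call parity: C − P = S − K·e^(−rT) = 211 − 221·0.9866 = 211 − 218.0386 = -7.0386
C = P + (C − P) = 16.65 + (-7.0386) = 9.6114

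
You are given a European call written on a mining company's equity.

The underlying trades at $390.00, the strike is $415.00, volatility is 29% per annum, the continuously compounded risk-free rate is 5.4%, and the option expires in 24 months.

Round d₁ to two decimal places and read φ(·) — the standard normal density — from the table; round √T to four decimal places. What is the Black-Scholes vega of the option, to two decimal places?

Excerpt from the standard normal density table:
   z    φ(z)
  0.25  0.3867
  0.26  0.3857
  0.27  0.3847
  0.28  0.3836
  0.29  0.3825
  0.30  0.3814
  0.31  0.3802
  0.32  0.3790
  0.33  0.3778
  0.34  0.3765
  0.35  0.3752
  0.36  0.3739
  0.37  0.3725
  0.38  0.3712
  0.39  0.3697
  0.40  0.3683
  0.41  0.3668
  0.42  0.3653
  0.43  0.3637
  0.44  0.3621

σ√T = 0.29·√2 = 0.4101
d₁ = [ln(390/415) + (0.054 + ½·0.29²)·2] / (σ√T) = (-0.0621 + 0.1921) / 0.4101 = 0.3169 ≈ 0.32
√T = √2 = 1.4142
φ(d₁) = φ(0.32) = 0.3790
vega = S·φ(d₁)·√T = 390·0.3790·1.4142 = 209.0329

209.03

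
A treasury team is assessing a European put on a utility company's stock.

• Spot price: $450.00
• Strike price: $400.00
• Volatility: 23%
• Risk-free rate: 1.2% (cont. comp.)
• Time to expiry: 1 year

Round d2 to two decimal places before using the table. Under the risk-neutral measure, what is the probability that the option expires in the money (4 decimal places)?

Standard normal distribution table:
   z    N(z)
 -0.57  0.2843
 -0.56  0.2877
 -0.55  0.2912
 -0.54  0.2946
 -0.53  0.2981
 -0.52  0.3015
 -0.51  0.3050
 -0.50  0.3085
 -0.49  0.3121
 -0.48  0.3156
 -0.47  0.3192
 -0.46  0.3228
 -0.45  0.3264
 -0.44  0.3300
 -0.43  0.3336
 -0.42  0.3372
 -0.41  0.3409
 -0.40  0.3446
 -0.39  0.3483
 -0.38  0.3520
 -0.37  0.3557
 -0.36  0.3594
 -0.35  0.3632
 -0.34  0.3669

T = 1;  σ√T = 0.2300
d₁ = [ln(450/400) + (0.012 + 0.23²/2)·1] / 0.2300 = [0.1178 + 0.0384] / 0.2300 = 0.6793 which rounds to 0.68
d₂ = d₁ − σ√T = 0.6793 − 0.2300 = 0.4493 which rounds to 0.45
Risk-neutral Pr[S_T < K] = N(−d₂) = N(-0.45) = 0.3264

0.3264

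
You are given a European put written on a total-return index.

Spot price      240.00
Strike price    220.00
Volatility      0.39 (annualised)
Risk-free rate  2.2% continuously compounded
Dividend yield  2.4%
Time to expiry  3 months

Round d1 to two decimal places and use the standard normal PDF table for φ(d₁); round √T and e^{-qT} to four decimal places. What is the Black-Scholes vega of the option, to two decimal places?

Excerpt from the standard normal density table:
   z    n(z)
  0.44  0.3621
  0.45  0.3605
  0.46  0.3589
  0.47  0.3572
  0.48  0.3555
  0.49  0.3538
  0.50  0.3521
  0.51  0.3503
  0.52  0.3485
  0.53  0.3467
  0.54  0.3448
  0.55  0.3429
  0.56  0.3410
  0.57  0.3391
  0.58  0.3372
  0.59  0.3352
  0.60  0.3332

T = 0.25;  σ√T = 0.1950
d₁ = [ln(240/220) + (0.022 − 0.024 + ½·0.39²)·0.25] / (σ√T) = (0.0870 + 0.0185) / 0.1950 = 0.5411 ⇒ 0.54
√T = √0.25 = 0.5000
φ(d₁) = φ(0.54) = 0.3448
exp(−qT) = exp(−0.024·0.25) = 0.9940
vega = S·exp(−qT)·φ(d₁)·√T = 240·0.9940·0.3448·0.5000 = 41.1277

41.13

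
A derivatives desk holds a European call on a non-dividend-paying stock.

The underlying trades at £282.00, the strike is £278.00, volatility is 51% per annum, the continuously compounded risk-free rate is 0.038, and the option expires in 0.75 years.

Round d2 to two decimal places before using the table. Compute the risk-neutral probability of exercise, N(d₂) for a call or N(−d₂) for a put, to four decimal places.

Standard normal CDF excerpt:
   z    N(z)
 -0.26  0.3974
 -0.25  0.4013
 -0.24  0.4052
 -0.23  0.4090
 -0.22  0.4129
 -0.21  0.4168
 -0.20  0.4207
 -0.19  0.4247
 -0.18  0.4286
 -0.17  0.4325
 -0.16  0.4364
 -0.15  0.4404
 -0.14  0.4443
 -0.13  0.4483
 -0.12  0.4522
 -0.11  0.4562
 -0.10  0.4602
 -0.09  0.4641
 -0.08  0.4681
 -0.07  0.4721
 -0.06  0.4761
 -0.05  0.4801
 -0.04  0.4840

T = 0.75;  σ√T = 0.4417
ln(S/K) + (r + σ²/2)T = ln(282/278) + (0.038 + 0.51²/2)·0.75 = 0.0143 + 0.1260 = 0.1403
d₁ = 0.1403 / 0.4417 = 0.3177 which rounds to 0.32
d₂ = d₁ − σ√T = 0.3177 − 0.4417 = -0.1240 which rounds to -0.12
Risk-neutral Pr[S_T > K] = N(d₂) = N(-0.12) = 0.4522

0.4522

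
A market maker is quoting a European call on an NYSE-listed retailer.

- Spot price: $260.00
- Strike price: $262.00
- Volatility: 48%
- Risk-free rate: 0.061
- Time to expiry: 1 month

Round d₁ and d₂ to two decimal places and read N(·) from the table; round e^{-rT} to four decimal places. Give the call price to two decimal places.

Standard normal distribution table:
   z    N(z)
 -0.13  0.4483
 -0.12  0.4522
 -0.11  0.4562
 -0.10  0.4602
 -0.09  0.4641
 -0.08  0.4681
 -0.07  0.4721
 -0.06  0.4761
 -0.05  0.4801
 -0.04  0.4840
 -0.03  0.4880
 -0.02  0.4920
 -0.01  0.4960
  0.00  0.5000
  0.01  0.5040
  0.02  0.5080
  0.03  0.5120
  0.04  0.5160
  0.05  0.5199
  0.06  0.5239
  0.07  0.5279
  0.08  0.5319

σ√T = 0.48·√0.08333 = 0.1386
d₁ = [ln(260/262) + (0.061 + 0.48²/2)·0.08333] / 0.1386 = [-0.0077 + 0.0147] / 0.1386 = 0.0507 ⇒ 0.05
d₂ = d₁ − σ√T = 0.0507 − 0.1386 = -0.0879 ⇒ -0.09
e^(−rT) = e^(−0.061·0.08333) = 0.9949
N(d₁) = N(0.05) = 0.5199;  N(d₂) = N(-0.09) = 0.4641
C = 260·0.5199 − 262·0.9949·0.4641 = 135.1740 − 120.9741 = 14.1999

$14.20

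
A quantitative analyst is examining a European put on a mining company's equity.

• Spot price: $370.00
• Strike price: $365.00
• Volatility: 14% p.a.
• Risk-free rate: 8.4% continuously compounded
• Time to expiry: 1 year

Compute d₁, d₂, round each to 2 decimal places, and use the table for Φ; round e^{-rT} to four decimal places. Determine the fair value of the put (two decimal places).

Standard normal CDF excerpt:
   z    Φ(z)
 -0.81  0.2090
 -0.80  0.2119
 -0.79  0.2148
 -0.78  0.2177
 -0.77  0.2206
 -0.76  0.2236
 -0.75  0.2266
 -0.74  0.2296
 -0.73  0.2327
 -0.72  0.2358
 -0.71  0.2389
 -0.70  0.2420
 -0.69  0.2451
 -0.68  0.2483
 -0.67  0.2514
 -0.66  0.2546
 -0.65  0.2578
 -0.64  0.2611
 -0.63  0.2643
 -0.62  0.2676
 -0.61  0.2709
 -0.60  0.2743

T = 1;  σ√T = 0.1400
ln(S/K) + (r + σ²/2)T = ln(370/365) + (0.084 + 0.14²/2)·1 = 0.0136 + 0.0938 = 0.1074
d₁ = 0.1074 / 0.1400 = 0.7672 ≈ 0.77
d₂ = d₁ − σ√T = 0.7672 − 0.1400 = 0.6272 ≈ 0.63
exp(−rT) = exp(−0.084·1) = 0.9194
N(−d₂) = N(-0.63) = 0.2643;  N(−d₁) = N(-0.77) = 0.2206
P = 365·0.9194·0.2643 − 370·0.2206 = 88.6941 − 81.6220 = 7.0721

$7.07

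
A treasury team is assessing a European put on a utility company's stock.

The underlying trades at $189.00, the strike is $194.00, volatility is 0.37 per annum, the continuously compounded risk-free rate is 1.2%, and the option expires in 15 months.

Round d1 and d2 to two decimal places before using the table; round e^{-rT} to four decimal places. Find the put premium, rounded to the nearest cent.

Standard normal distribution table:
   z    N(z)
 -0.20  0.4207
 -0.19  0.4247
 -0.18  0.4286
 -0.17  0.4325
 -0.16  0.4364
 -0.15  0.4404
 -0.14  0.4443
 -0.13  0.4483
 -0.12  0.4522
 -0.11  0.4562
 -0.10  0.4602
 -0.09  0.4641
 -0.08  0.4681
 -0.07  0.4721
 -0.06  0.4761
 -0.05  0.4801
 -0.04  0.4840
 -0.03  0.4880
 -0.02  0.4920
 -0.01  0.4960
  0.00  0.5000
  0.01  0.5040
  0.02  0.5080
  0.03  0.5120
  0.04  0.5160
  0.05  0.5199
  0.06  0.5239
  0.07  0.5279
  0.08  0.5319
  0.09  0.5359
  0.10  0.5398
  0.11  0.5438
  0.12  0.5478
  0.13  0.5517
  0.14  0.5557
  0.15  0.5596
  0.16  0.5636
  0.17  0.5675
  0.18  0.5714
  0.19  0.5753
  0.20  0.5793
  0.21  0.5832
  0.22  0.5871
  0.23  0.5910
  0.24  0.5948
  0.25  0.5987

σ√T = 0.37·√1.25 = 0.4137
ln(S/K) + (r + σ²/2)T = ln(189/194) + (0.012 + 0.37²/2)·1.25 = -0.0261 + 0.1006 = 0.0745
d₁ = 0.0745 / 0.4137 = 0.1800 ⇒ 0.18
d₂ = d₁ − σ√T = 0.1800 − 0.4137 = -0.2337 ⇒ -0.23
exp(−rT) = exp(−0.012·1.25) = 0.9851
N(−d₂) = N(0.23) = 0.5910;  N(−d₁) = N(-0.18) = 0.4286
P = 194·0.9851·0.5910 − 189·0.4286 = 112.9457 − 81.0054 = 31.9403

$31.94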